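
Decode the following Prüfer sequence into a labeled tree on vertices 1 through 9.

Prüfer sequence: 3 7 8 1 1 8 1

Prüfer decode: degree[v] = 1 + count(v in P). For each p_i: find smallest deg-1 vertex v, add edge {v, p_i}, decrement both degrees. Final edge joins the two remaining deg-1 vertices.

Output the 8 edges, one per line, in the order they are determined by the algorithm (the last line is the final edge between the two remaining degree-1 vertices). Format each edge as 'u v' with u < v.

Initial degrees: {1:4, 2:1, 3:2, 4:1, 5:1, 6:1, 7:2, 8:3, 9:1}
Step 1: smallest deg-1 vertex = 2, p_1 = 3. Add edge {2,3}. Now deg[2]=0, deg[3]=1.
Step 2: smallest deg-1 vertex = 3, p_2 = 7. Add edge {3,7}. Now deg[3]=0, deg[7]=1.
Step 3: smallest deg-1 vertex = 4, p_3 = 8. Add edge {4,8}. Now deg[4]=0, deg[8]=2.
Step 4: smallest deg-1 vertex = 5, p_4 = 1. Add edge {1,5}. Now deg[5]=0, deg[1]=3.
Step 5: smallest deg-1 vertex = 6, p_5 = 1. Add edge {1,6}. Now deg[6]=0, deg[1]=2.
Step 6: smallest deg-1 vertex = 7, p_6 = 8. Add edge {7,8}. Now deg[7]=0, deg[8]=1.
Step 7: smallest deg-1 vertex = 8, p_7 = 1. Add edge {1,8}. Now deg[8]=0, deg[1]=1.
Final: two remaining deg-1 vertices are 1, 9. Add edge {1,9}.

Answer: 2 3
3 7
4 8
1 5
1 6
7 8
1 8
1 9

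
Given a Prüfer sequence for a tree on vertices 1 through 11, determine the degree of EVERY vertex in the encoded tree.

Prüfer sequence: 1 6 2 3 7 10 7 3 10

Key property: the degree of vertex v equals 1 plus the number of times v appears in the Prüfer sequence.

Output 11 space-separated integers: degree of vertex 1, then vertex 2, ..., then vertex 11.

Answer: 2 2 3 1 1 2 3 1 1 3 1

Derivation:
p_1 = 1: count[1] becomes 1
p_2 = 6: count[6] becomes 1
p_3 = 2: count[2] becomes 1
p_4 = 3: count[3] becomes 1
p_5 = 7: count[7] becomes 1
p_6 = 10: count[10] becomes 1
p_7 = 7: count[7] becomes 2
p_8 = 3: count[3] becomes 2
p_9 = 10: count[10] becomes 2
Degrees (1 + count): deg[1]=1+1=2, deg[2]=1+1=2, deg[3]=1+2=3, deg[4]=1+0=1, deg[5]=1+0=1, deg[6]=1+1=2, deg[7]=1+2=3, deg[8]=1+0=1, deg[9]=1+0=1, deg[10]=1+2=3, deg[11]=1+0=1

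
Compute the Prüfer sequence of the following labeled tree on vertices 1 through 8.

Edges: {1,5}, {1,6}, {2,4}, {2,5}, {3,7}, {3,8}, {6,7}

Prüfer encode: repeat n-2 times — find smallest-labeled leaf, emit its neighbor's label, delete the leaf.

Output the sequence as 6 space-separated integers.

Answer: 2 5 1 6 7 3

Derivation:
Step 1: leaves = {4,8}. Remove smallest leaf 4, emit neighbor 2.
Step 2: leaves = {2,8}. Remove smallest leaf 2, emit neighbor 5.
Step 3: leaves = {5,8}. Remove smallest leaf 5, emit neighbor 1.
Step 4: leaves = {1,8}. Remove smallest leaf 1, emit neighbor 6.
Step 5: leaves = {6,8}. Remove smallest leaf 6, emit neighbor 7.
Step 6: leaves = {7,8}. Remove smallest leaf 7, emit neighbor 3.
Done: 2 vertices remain (3, 8). Sequence = [2 5 1 6 7 3]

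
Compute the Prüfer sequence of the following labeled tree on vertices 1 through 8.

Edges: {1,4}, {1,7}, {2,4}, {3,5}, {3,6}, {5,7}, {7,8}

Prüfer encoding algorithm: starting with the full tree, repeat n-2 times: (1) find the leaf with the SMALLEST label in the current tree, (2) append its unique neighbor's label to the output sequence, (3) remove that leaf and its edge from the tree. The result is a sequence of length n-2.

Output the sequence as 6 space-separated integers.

Step 1: leaves = {2,6,8}. Remove smallest leaf 2, emit neighbor 4.
Step 2: leaves = {4,6,8}. Remove smallest leaf 4, emit neighbor 1.
Step 3: leaves = {1,6,8}. Remove smallest leaf 1, emit neighbor 7.
Step 4: leaves = {6,8}. Remove smallest leaf 6, emit neighbor 3.
Step 5: leaves = {3,8}. Remove smallest leaf 3, emit neighbor 5.
Step 6: leaves = {5,8}. Remove smallest leaf 5, emit neighbor 7.
Done: 2 vertices remain (7, 8). Sequence = [4 1 7 3 5 7]

Answer: 4 1 7 3 5 7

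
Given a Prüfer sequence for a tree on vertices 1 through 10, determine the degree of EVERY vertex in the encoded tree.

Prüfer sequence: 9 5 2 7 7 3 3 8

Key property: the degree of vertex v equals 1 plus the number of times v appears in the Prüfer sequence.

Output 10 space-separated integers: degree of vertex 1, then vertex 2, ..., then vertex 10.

p_1 = 9: count[9] becomes 1
p_2 = 5: count[5] becomes 1
p_3 = 2: count[2] becomes 1
p_4 = 7: count[7] becomes 1
p_5 = 7: count[7] becomes 2
p_6 = 3: count[3] becomes 1
p_7 = 3: count[3] becomes 2
p_8 = 8: count[8] becomes 1
Degrees (1 + count): deg[1]=1+0=1, deg[2]=1+1=2, deg[3]=1+2=3, deg[4]=1+0=1, deg[5]=1+1=2, deg[6]=1+0=1, deg[7]=1+2=3, deg[8]=1+1=2, deg[9]=1+1=2, deg[10]=1+0=1

Answer: 1 2 3 1 2 1 3 2 2 1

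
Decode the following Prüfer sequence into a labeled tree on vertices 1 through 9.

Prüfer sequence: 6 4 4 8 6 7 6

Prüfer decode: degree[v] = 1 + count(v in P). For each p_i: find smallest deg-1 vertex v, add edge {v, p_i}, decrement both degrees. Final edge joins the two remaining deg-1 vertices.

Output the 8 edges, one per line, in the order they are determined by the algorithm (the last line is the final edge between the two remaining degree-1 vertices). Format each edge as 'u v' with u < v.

Initial degrees: {1:1, 2:1, 3:1, 4:3, 5:1, 6:4, 7:2, 8:2, 9:1}
Step 1: smallest deg-1 vertex = 1, p_1 = 6. Add edge {1,6}. Now deg[1]=0, deg[6]=3.
Step 2: smallest deg-1 vertex = 2, p_2 = 4. Add edge {2,4}. Now deg[2]=0, deg[4]=2.
Step 3: smallest deg-1 vertex = 3, p_3 = 4. Add edge {3,4}. Now deg[3]=0, deg[4]=1.
Step 4: smallest deg-1 vertex = 4, p_4 = 8. Add edge {4,8}. Now deg[4]=0, deg[8]=1.
Step 5: smallest deg-1 vertex = 5, p_5 = 6. Add edge {5,6}. Now deg[5]=0, deg[6]=2.
Step 6: smallest deg-1 vertex = 8, p_6 = 7. Add edge {7,8}. Now deg[8]=0, deg[7]=1.
Step 7: smallest deg-1 vertex = 7, p_7 = 6. Add edge {6,7}. Now deg[7]=0, deg[6]=1.
Final: two remaining deg-1 vertices are 6, 9. Add edge {6,9}.

Answer: 1 6
2 4
3 4
4 8
5 6
7 8
6 7
6 9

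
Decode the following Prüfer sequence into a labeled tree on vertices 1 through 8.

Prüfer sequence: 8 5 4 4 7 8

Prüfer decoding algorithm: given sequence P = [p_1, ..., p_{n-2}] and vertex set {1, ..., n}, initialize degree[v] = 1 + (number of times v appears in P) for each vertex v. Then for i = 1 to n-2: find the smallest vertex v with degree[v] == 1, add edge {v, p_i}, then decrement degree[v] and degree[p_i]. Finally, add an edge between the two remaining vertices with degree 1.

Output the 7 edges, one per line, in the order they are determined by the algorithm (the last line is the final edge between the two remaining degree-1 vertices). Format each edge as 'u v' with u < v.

Answer: 1 8
2 5
3 4
4 5
4 7
6 8
7 8

Derivation:
Initial degrees: {1:1, 2:1, 3:1, 4:3, 5:2, 6:1, 7:2, 8:3}
Step 1: smallest deg-1 vertex = 1, p_1 = 8. Add edge {1,8}. Now deg[1]=0, deg[8]=2.
Step 2: smallest deg-1 vertex = 2, p_2 = 5. Add edge {2,5}. Now deg[2]=0, deg[5]=1.
Step 3: smallest deg-1 vertex = 3, p_3 = 4. Add edge {3,4}. Now deg[3]=0, deg[4]=2.
Step 4: smallest deg-1 vertex = 5, p_4 = 4. Add edge {4,5}. Now deg[5]=0, deg[4]=1.
Step 5: smallest deg-1 vertex = 4, p_5 = 7. Add edge {4,7}. Now deg[4]=0, deg[7]=1.
Step 6: smallest deg-1 vertex = 6, p_6 = 8. Add edge {6,8}. Now deg[6]=0, deg[8]=1.
Final: two remaining deg-1 vertices are 7, 8. Add edge {7,8}.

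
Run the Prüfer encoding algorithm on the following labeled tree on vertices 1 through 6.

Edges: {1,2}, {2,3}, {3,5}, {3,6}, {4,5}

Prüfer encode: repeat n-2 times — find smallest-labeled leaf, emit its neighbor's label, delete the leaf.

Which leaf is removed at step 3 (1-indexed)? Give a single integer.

Step 1: current leaves = {1,4,6}. Remove leaf 1 (neighbor: 2).
Step 2: current leaves = {2,4,6}. Remove leaf 2 (neighbor: 3).
Step 3: current leaves = {4,6}. Remove leaf 4 (neighbor: 5).

Answer: 4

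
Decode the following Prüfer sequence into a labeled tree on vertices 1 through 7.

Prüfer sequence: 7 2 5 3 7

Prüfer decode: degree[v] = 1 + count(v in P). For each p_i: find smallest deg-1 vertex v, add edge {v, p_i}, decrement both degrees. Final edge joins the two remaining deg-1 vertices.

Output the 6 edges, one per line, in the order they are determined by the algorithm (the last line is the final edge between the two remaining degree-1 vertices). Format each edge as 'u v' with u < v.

Initial degrees: {1:1, 2:2, 3:2, 4:1, 5:2, 6:1, 7:3}
Step 1: smallest deg-1 vertex = 1, p_1 = 7. Add edge {1,7}. Now deg[1]=0, deg[7]=2.
Step 2: smallest deg-1 vertex = 4, p_2 = 2. Add edge {2,4}. Now deg[4]=0, deg[2]=1.
Step 3: smallest deg-1 vertex = 2, p_3 = 5. Add edge {2,5}. Now deg[2]=0, deg[5]=1.
Step 4: smallest deg-1 vertex = 5, p_4 = 3. Add edge {3,5}. Now deg[5]=0, deg[3]=1.
Step 5: smallest deg-1 vertex = 3, p_5 = 7. Add edge {3,7}. Now deg[3]=0, deg[7]=1.
Final: two remaining deg-1 vertices are 6, 7. Add edge {6,7}.

Answer: 1 7
2 4
2 5
3 5
3 7
6 7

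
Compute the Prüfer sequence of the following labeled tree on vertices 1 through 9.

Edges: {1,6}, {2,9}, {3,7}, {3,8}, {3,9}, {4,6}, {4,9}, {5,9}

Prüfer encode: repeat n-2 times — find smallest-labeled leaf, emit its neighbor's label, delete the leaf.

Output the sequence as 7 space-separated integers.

Step 1: leaves = {1,2,5,7,8}. Remove smallest leaf 1, emit neighbor 6.
Step 2: leaves = {2,5,6,7,8}. Remove smallest leaf 2, emit neighbor 9.
Step 3: leaves = {5,6,7,8}. Remove smallest leaf 5, emit neighbor 9.
Step 4: leaves = {6,7,8}. Remove smallest leaf 6, emit neighbor 4.
Step 5: leaves = {4,7,8}. Remove smallest leaf 4, emit neighbor 9.
Step 6: leaves = {7,8,9}. Remove smallest leaf 7, emit neighbor 3.
Step 7: leaves = {8,9}. Remove smallest leaf 8, emit neighbor 3.
Done: 2 vertices remain (3, 9). Sequence = [6 9 9 4 9 3 3]

Answer: 6 9 9 4 9 3 3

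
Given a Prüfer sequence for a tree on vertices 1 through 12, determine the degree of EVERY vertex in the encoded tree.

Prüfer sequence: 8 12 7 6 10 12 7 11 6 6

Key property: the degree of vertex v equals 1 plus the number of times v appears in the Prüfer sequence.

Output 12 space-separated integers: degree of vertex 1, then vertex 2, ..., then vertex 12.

p_1 = 8: count[8] becomes 1
p_2 = 12: count[12] becomes 1
p_3 = 7: count[7] becomes 1
p_4 = 6: count[6] becomes 1
p_5 = 10: count[10] becomes 1
p_6 = 12: count[12] becomes 2
p_7 = 7: count[7] becomes 2
p_8 = 11: count[11] becomes 1
p_9 = 6: count[6] becomes 2
p_10 = 6: count[6] becomes 3
Degrees (1 + count): deg[1]=1+0=1, deg[2]=1+0=1, deg[3]=1+0=1, deg[4]=1+0=1, deg[5]=1+0=1, deg[6]=1+3=4, deg[7]=1+2=3, deg[8]=1+1=2, deg[9]=1+0=1, deg[10]=1+1=2, deg[11]=1+1=2, deg[12]=1+2=3

Answer: 1 1 1 1 1 4 3 2 1 2 2 3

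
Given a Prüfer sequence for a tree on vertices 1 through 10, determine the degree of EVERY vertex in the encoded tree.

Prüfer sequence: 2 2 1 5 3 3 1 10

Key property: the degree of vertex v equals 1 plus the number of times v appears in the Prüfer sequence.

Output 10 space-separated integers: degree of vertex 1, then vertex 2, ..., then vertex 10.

p_1 = 2: count[2] becomes 1
p_2 = 2: count[2] becomes 2
p_3 = 1: count[1] becomes 1
p_4 = 5: count[5] becomes 1
p_5 = 3: count[3] becomes 1
p_6 = 3: count[3] becomes 2
p_7 = 1: count[1] becomes 2
p_8 = 10: count[10] becomes 1
Degrees (1 + count): deg[1]=1+2=3, deg[2]=1+2=3, deg[3]=1+2=3, deg[4]=1+0=1, deg[5]=1+1=2, deg[6]=1+0=1, deg[7]=1+0=1, deg[8]=1+0=1, deg[9]=1+0=1, deg[10]=1+1=2

Answer: 3 3 3 1 2 1 1 1 1 2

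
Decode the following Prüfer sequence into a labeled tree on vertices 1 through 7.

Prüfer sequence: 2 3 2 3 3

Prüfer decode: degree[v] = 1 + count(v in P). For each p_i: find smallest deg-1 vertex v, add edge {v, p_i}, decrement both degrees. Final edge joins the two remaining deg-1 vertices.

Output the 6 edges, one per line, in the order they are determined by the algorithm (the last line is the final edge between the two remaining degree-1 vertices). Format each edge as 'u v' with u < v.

Answer: 1 2
3 4
2 5
2 3
3 6
3 7

Derivation:
Initial degrees: {1:1, 2:3, 3:4, 4:1, 5:1, 6:1, 7:1}
Step 1: smallest deg-1 vertex = 1, p_1 = 2. Add edge {1,2}. Now deg[1]=0, deg[2]=2.
Step 2: smallest deg-1 vertex = 4, p_2 = 3. Add edge {3,4}. Now deg[4]=0, deg[3]=3.
Step 3: smallest deg-1 vertex = 5, p_3 = 2. Add edge {2,5}. Now deg[5]=0, deg[2]=1.
Step 4: smallest deg-1 vertex = 2, p_4 = 3. Add edge {2,3}. Now deg[2]=0, deg[3]=2.
Step 5: smallest deg-1 vertex = 6, p_5 = 3. Add edge {3,6}. Now deg[6]=0, deg[3]=1.
Final: two remaining deg-1 vertices are 3, 7. Add edge {3,7}.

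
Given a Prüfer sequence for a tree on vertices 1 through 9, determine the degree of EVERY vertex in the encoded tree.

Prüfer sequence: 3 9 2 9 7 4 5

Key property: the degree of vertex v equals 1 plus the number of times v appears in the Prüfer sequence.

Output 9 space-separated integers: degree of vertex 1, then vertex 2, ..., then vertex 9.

p_1 = 3: count[3] becomes 1
p_2 = 9: count[9] becomes 1
p_3 = 2: count[2] becomes 1
p_4 = 9: count[9] becomes 2
p_5 = 7: count[7] becomes 1
p_6 = 4: count[4] becomes 1
p_7 = 5: count[5] becomes 1
Degrees (1 + count): deg[1]=1+0=1, deg[2]=1+1=2, deg[3]=1+1=2, deg[4]=1+1=2, deg[5]=1+1=2, deg[6]=1+0=1, deg[7]=1+1=2, deg[8]=1+0=1, deg[9]=1+2=3

Answer: 1 2 2 2 2 1 2 1 3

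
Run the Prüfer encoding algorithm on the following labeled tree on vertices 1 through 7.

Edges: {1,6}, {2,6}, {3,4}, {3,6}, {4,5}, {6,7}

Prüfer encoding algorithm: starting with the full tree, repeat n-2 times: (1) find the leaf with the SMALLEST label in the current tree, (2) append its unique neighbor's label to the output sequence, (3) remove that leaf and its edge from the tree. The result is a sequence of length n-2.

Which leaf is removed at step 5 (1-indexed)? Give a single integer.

Answer: 3

Derivation:
Step 1: current leaves = {1,2,5,7}. Remove leaf 1 (neighbor: 6).
Step 2: current leaves = {2,5,7}. Remove leaf 2 (neighbor: 6).
Step 3: current leaves = {5,7}. Remove leaf 5 (neighbor: 4).
Step 4: current leaves = {4,7}. Remove leaf 4 (neighbor: 3).
Step 5: current leaves = {3,7}. Remove leaf 3 (neighbor: 6).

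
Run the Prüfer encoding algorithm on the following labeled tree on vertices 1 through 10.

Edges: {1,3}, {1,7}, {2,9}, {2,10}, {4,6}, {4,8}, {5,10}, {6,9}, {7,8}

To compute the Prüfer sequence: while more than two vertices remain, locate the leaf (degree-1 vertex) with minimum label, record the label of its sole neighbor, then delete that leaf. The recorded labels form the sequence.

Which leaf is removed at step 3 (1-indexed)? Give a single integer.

Answer: 5

Derivation:
Step 1: current leaves = {3,5}. Remove leaf 3 (neighbor: 1).
Step 2: current leaves = {1,5}. Remove leaf 1 (neighbor: 7).
Step 3: current leaves = {5,7}. Remove leaf 5 (neighbor: 10).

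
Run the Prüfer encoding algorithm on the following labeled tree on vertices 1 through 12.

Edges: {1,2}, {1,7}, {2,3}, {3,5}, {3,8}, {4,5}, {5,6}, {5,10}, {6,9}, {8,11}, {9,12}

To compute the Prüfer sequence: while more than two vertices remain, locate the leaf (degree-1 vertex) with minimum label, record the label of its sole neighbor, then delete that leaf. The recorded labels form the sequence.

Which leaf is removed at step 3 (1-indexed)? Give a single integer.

Step 1: current leaves = {4,7,10,11,12}. Remove leaf 4 (neighbor: 5).
Step 2: current leaves = {7,10,11,12}. Remove leaf 7 (neighbor: 1).
Step 3: current leaves = {1,10,11,12}. Remove leaf 1 (neighbor: 2).

Answer: 1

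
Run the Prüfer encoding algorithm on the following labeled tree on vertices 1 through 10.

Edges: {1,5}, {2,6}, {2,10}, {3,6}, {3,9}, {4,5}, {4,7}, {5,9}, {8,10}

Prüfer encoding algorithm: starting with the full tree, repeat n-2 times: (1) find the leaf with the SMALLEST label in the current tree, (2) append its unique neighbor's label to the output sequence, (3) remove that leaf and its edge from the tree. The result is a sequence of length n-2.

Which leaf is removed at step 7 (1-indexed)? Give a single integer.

Answer: 3

Derivation:
Step 1: current leaves = {1,7,8}. Remove leaf 1 (neighbor: 5).
Step 2: current leaves = {7,8}. Remove leaf 7 (neighbor: 4).
Step 3: current leaves = {4,8}. Remove leaf 4 (neighbor: 5).
Step 4: current leaves = {5,8}. Remove leaf 5 (neighbor: 9).
Step 5: current leaves = {8,9}. Remove leaf 8 (neighbor: 10).
Step 6: current leaves = {9,10}. Remove leaf 9 (neighbor: 3).
Step 7: current leaves = {3,10}. Remove leaf 3 (neighbor: 6).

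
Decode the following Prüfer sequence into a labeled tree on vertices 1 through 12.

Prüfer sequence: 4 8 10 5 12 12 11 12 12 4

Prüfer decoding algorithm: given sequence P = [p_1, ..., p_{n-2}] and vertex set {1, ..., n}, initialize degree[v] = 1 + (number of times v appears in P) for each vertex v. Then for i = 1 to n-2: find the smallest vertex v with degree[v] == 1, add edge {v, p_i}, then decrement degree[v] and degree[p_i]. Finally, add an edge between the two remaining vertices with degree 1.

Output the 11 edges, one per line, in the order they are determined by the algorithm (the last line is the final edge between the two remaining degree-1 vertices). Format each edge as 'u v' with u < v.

Initial degrees: {1:1, 2:1, 3:1, 4:3, 5:2, 6:1, 7:1, 8:2, 9:1, 10:2, 11:2, 12:5}
Step 1: smallest deg-1 vertex = 1, p_1 = 4. Add edge {1,4}. Now deg[1]=0, deg[4]=2.
Step 2: smallest deg-1 vertex = 2, p_2 = 8. Add edge {2,8}. Now deg[2]=0, deg[8]=1.
Step 3: smallest deg-1 vertex = 3, p_3 = 10. Add edge {3,10}. Now deg[3]=0, deg[10]=1.
Step 4: smallest deg-1 vertex = 6, p_4 = 5. Add edge {5,6}. Now deg[6]=0, deg[5]=1.
Step 5: smallest deg-1 vertex = 5, p_5 = 12. Add edge {5,12}. Now deg[5]=0, deg[12]=4.
Step 6: smallest deg-1 vertex = 7, p_6 = 12. Add edge {7,12}. Now deg[7]=0, deg[12]=3.
Step 7: smallest deg-1 vertex = 8, p_7 = 11. Add edge {8,11}. Now deg[8]=0, deg[11]=1.
Step 8: smallest deg-1 vertex = 9, p_8 = 12. Add edge {9,12}. Now deg[9]=0, deg[12]=2.
Step 9: smallest deg-1 vertex = 10, p_9 = 12. Add edge {10,12}. Now deg[10]=0, deg[12]=1.
Step 10: smallest deg-1 vertex = 11, p_10 = 4. Add edge {4,11}. Now deg[11]=0, deg[4]=1.
Final: two remaining deg-1 vertices are 4, 12. Add edge {4,12}.

Answer: 1 4
2 8
3 10
5 6
5 12
7 12
8 11
9 12
10 12
4 11
4 12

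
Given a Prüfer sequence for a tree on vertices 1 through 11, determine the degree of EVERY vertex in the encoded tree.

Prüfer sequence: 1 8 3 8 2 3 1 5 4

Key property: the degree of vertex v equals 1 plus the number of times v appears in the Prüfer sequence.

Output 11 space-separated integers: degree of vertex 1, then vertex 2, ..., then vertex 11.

Answer: 3 2 3 2 2 1 1 3 1 1 1

Derivation:
p_1 = 1: count[1] becomes 1
p_2 = 8: count[8] becomes 1
p_3 = 3: count[3] becomes 1
p_4 = 8: count[8] becomes 2
p_5 = 2: count[2] becomes 1
p_6 = 3: count[3] becomes 2
p_7 = 1: count[1] becomes 2
p_8 = 5: count[5] becomes 1
p_9 = 4: count[4] becomes 1
Degrees (1 + count): deg[1]=1+2=3, deg[2]=1+1=2, deg[3]=1+2=3, deg[4]=1+1=2, deg[5]=1+1=2, deg[6]=1+0=1, deg[7]=1+0=1, deg[8]=1+2=3, deg[9]=1+0=1, deg[10]=1+0=1, deg[11]=1+0=1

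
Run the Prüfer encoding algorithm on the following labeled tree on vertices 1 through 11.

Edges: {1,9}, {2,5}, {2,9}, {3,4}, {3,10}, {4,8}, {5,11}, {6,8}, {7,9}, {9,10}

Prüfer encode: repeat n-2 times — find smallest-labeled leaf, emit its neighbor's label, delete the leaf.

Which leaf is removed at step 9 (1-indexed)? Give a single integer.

Step 1: current leaves = {1,6,7,11}. Remove leaf 1 (neighbor: 9).
Step 2: current leaves = {6,7,11}. Remove leaf 6 (neighbor: 8).
Step 3: current leaves = {7,8,11}. Remove leaf 7 (neighbor: 9).
Step 4: current leaves = {8,11}. Remove leaf 8 (neighbor: 4).
Step 5: current leaves = {4,11}. Remove leaf 4 (neighbor: 3).
Step 6: current leaves = {3,11}. Remove leaf 3 (neighbor: 10).
Step 7: current leaves = {10,11}. Remove leaf 10 (neighbor: 9).
Step 8: current leaves = {9,11}. Remove leaf 9 (neighbor: 2).
Step 9: current leaves = {2,11}. Remove leaf 2 (neighbor: 5).

Answer: 2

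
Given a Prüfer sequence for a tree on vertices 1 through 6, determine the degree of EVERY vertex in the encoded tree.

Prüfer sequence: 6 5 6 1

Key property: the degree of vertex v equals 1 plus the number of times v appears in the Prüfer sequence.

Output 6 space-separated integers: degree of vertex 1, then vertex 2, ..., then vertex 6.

p_1 = 6: count[6] becomes 1
p_2 = 5: count[5] becomes 1
p_3 = 6: count[6] becomes 2
p_4 = 1: count[1] becomes 1
Degrees (1 + count): deg[1]=1+1=2, deg[2]=1+0=1, deg[3]=1+0=1, deg[4]=1+0=1, deg[5]=1+1=2, deg[6]=1+2=3

Answer: 2 1 1 1 2 3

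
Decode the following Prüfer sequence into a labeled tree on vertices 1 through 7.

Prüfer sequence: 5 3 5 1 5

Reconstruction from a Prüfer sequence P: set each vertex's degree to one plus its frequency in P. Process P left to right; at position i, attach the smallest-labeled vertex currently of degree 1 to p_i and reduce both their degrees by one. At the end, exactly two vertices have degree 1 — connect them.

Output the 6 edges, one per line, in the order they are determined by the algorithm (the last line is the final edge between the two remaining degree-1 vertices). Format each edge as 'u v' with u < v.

Initial degrees: {1:2, 2:1, 3:2, 4:1, 5:4, 6:1, 7:1}
Step 1: smallest deg-1 vertex = 2, p_1 = 5. Add edge {2,5}. Now deg[2]=0, deg[5]=3.
Step 2: smallest deg-1 vertex = 4, p_2 = 3. Add edge {3,4}. Now deg[4]=0, deg[3]=1.
Step 3: smallest deg-1 vertex = 3, p_3 = 5. Add edge {3,5}. Now deg[3]=0, deg[5]=2.
Step 4: smallest deg-1 vertex = 6, p_4 = 1. Add edge {1,6}. Now deg[6]=0, deg[1]=1.
Step 5: smallest deg-1 vertex = 1, p_5 = 5. Add edge {1,5}. Now deg[1]=0, deg[5]=1.
Final: two remaining deg-1 vertices are 5, 7. Add edge {5,7}.

Answer: 2 5
3 4
3 5
1 6
1 5
5 7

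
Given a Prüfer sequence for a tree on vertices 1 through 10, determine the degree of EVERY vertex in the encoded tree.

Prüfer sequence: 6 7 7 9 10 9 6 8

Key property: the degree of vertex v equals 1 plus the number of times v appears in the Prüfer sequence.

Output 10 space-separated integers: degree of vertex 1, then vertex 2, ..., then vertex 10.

Answer: 1 1 1 1 1 3 3 2 3 2

Derivation:
p_1 = 6: count[6] becomes 1
p_2 = 7: count[7] becomes 1
p_3 = 7: count[7] becomes 2
p_4 = 9: count[9] becomes 1
p_5 = 10: count[10] becomes 1
p_6 = 9: count[9] becomes 2
p_7 = 6: count[6] becomes 2
p_8 = 8: count[8] becomes 1
Degrees (1 + count): deg[1]=1+0=1, deg[2]=1+0=1, deg[3]=1+0=1, deg[4]=1+0=1, deg[5]=1+0=1, deg[6]=1+2=3, deg[7]=1+2=3, deg[8]=1+1=2, deg[9]=1+2=3, deg[10]=1+1=2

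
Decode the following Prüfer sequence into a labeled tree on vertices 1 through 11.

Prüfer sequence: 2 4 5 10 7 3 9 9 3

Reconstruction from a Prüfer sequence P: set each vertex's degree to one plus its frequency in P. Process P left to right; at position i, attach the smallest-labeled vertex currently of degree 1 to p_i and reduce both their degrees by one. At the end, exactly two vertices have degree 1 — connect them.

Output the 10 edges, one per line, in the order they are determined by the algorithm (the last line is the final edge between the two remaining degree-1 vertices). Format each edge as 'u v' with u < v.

Answer: 1 2
2 4
4 5
5 10
6 7
3 7
8 9
9 10
3 9
3 11

Derivation:
Initial degrees: {1:1, 2:2, 3:3, 4:2, 5:2, 6:1, 7:2, 8:1, 9:3, 10:2, 11:1}
Step 1: smallest deg-1 vertex = 1, p_1 = 2. Add edge {1,2}. Now deg[1]=0, deg[2]=1.
Step 2: smallest deg-1 vertex = 2, p_2 = 4. Add edge {2,4}. Now deg[2]=0, deg[4]=1.
Step 3: smallest deg-1 vertex = 4, p_3 = 5. Add edge {4,5}. Now deg[4]=0, deg[5]=1.
Step 4: smallest deg-1 vertex = 5, p_4 = 10. Add edge {5,10}. Now deg[5]=0, deg[10]=1.
Step 5: smallest deg-1 vertex = 6, p_5 = 7. Add edge {6,7}. Now deg[6]=0, deg[7]=1.
Step 6: smallest deg-1 vertex = 7, p_6 = 3. Add edge {3,7}. Now deg[7]=0, deg[3]=2.
Step 7: smallest deg-1 vertex = 8, p_7 = 9. Add edge {8,9}. Now deg[8]=0, deg[9]=2.
Step 8: smallest deg-1 vertex = 10, p_8 = 9. Add edge {9,10}. Now deg[10]=0, deg[9]=1.
Step 9: smallest deg-1 vertex = 9, p_9 = 3. Add edge {3,9}. Now deg[9]=0, deg[3]=1.
Final: two remaining deg-1 vertices are 3, 11. Add edge {3,11}.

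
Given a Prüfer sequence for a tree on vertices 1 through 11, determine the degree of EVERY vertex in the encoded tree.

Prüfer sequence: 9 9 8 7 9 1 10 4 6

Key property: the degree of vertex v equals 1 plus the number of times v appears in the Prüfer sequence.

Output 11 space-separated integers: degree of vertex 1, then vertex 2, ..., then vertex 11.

Answer: 2 1 1 2 1 2 2 2 4 2 1

Derivation:
p_1 = 9: count[9] becomes 1
p_2 = 9: count[9] becomes 2
p_3 = 8: count[8] becomes 1
p_4 = 7: count[7] becomes 1
p_5 = 9: count[9] becomes 3
p_6 = 1: count[1] becomes 1
p_7 = 10: count[10] becomes 1
p_8 = 4: count[4] becomes 1
p_9 = 6: count[6] becomes 1
Degrees (1 + count): deg[1]=1+1=2, deg[2]=1+0=1, deg[3]=1+0=1, deg[4]=1+1=2, deg[5]=1+0=1, deg[6]=1+1=2, deg[7]=1+1=2, deg[8]=1+1=2, deg[9]=1+3=4, deg[10]=1+1=2, deg[11]=1+0=1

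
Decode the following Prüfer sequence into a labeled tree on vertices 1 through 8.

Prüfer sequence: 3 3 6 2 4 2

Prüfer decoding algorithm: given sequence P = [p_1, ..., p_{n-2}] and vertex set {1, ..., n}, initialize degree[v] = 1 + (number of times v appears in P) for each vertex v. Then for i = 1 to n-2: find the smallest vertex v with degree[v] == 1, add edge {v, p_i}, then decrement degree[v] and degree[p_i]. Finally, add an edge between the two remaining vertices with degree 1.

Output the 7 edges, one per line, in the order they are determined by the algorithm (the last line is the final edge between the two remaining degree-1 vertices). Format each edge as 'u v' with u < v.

Initial degrees: {1:1, 2:3, 3:3, 4:2, 5:1, 6:2, 7:1, 8:1}
Step 1: smallest deg-1 vertex = 1, p_1 = 3. Add edge {1,3}. Now deg[1]=0, deg[3]=2.
Step 2: smallest deg-1 vertex = 5, p_2 = 3. Add edge {3,5}. Now deg[5]=0, deg[3]=1.
Step 3: smallest deg-1 vertex = 3, p_3 = 6. Add edge {3,6}. Now deg[3]=0, deg[6]=1.
Step 4: smallest deg-1 vertex = 6, p_4 = 2. Add edge {2,6}. Now deg[6]=0, deg[2]=2.
Step 5: smallest deg-1 vertex = 7, p_5 = 4. Add edge {4,7}. Now deg[7]=0, deg[4]=1.
Step 6: smallest deg-1 vertex = 4, p_6 = 2. Add edge {2,4}. Now deg[4]=0, deg[2]=1.
Final: two remaining deg-1 vertices are 2, 8. Add edge {2,8}.

Answer: 1 3
3 5
3 6
2 6
4 7
2 4
2 8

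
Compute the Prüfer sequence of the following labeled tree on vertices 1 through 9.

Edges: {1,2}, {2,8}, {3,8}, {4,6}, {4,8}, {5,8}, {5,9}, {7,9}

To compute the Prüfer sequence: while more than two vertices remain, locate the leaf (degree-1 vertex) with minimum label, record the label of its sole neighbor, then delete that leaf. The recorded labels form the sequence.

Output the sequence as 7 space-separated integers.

Step 1: leaves = {1,3,6,7}. Remove smallest leaf 1, emit neighbor 2.
Step 2: leaves = {2,3,6,7}. Remove smallest leaf 2, emit neighbor 8.
Step 3: leaves = {3,6,7}. Remove smallest leaf 3, emit neighbor 8.
Step 4: leaves = {6,7}. Remove smallest leaf 6, emit neighbor 4.
Step 5: leaves = {4,7}. Remove smallest leaf 4, emit neighbor 8.
Step 6: leaves = {7,8}. Remove smallest leaf 7, emit neighbor 9.
Step 7: leaves = {8,9}. Remove smallest leaf 8, emit neighbor 5.
Done: 2 vertices remain (5, 9). Sequence = [2 8 8 4 8 9 5]

Answer: 2 8 8 4 8 9 5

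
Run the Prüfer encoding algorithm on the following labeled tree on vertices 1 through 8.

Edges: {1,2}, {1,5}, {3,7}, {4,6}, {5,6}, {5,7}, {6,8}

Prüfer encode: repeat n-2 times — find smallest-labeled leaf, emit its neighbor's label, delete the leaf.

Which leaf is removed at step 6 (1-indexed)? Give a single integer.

Step 1: current leaves = {2,3,4,8}. Remove leaf 2 (neighbor: 1).
Step 2: current leaves = {1,3,4,8}. Remove leaf 1 (neighbor: 5).
Step 3: current leaves = {3,4,8}. Remove leaf 3 (neighbor: 7).
Step 4: current leaves = {4,7,8}. Remove leaf 4 (neighbor: 6).
Step 5: current leaves = {7,8}. Remove leaf 7 (neighbor: 5).
Step 6: current leaves = {5,8}. Remove leaf 5 (neighbor: 6).

Answer: 5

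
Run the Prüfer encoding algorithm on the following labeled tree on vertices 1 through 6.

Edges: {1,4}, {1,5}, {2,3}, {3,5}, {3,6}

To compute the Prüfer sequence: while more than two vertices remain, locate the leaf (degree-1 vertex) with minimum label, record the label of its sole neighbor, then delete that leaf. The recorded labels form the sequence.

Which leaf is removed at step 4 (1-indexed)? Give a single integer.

Step 1: current leaves = {2,4,6}. Remove leaf 2 (neighbor: 3).
Step 2: current leaves = {4,6}. Remove leaf 4 (neighbor: 1).
Step 3: current leaves = {1,6}. Remove leaf 1 (neighbor: 5).
Step 4: current leaves = {5,6}. Remove leaf 5 (neighbor: 3).

Answer: 5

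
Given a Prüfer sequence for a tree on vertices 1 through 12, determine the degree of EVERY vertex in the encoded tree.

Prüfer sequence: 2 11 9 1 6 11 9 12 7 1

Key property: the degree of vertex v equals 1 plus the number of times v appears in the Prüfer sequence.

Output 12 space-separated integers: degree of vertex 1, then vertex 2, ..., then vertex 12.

Answer: 3 2 1 1 1 2 2 1 3 1 3 2

Derivation:
p_1 = 2: count[2] becomes 1
p_2 = 11: count[11] becomes 1
p_3 = 9: count[9] becomes 1
p_4 = 1: count[1] becomes 1
p_5 = 6: count[6] becomes 1
p_6 = 11: count[11] becomes 2
p_7 = 9: count[9] becomes 2
p_8 = 12: count[12] becomes 1
p_9 = 7: count[7] becomes 1
p_10 = 1: count[1] becomes 2
Degrees (1 + count): deg[1]=1+2=3, deg[2]=1+1=2, deg[3]=1+0=1, deg[4]=1+0=1, deg[5]=1+0=1, deg[6]=1+1=2, deg[7]=1+1=2, deg[8]=1+0=1, deg[9]=1+2=3, deg[10]=1+0=1, deg[11]=1+2=3, deg[12]=1+1=2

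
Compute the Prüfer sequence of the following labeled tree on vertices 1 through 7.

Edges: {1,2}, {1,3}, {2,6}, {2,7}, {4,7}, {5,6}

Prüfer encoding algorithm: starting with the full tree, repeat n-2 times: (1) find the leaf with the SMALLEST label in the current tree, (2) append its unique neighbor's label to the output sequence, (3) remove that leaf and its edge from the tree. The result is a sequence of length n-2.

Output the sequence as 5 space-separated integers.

Answer: 1 2 7 6 2

Derivation:
Step 1: leaves = {3,4,5}. Remove smallest leaf 3, emit neighbor 1.
Step 2: leaves = {1,4,5}. Remove smallest leaf 1, emit neighbor 2.
Step 3: leaves = {4,5}. Remove smallest leaf 4, emit neighbor 7.
Step 4: leaves = {5,7}. Remove smallest leaf 5, emit neighbor 6.
Step 5: leaves = {6,7}. Remove smallest leaf 6, emit neighbor 2.
Done: 2 vertices remain (2, 7). Sequence = [1 2 7 6 2]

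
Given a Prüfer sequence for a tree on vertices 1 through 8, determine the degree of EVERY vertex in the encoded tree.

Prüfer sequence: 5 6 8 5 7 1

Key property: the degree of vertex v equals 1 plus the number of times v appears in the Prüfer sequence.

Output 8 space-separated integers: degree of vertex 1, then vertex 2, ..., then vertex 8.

Answer: 2 1 1 1 3 2 2 2

Derivation:
p_1 = 5: count[5] becomes 1
p_2 = 6: count[6] becomes 1
p_3 = 8: count[8] becomes 1
p_4 = 5: count[5] becomes 2
p_5 = 7: count[7] becomes 1
p_6 = 1: count[1] becomes 1
Degrees (1 + count): deg[1]=1+1=2, deg[2]=1+0=1, deg[3]=1+0=1, deg[4]=1+0=1, deg[5]=1+2=3, deg[6]=1+1=2, deg[7]=1+1=2, deg[8]=1+1=2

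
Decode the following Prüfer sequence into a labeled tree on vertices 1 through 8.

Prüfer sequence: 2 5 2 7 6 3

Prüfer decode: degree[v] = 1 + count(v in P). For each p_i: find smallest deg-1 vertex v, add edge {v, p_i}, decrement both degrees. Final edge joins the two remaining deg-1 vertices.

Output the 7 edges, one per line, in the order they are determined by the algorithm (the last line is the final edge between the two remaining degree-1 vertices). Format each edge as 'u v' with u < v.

Initial degrees: {1:1, 2:3, 3:2, 4:1, 5:2, 6:2, 7:2, 8:1}
Step 1: smallest deg-1 vertex = 1, p_1 = 2. Add edge {1,2}. Now deg[1]=0, deg[2]=2.
Step 2: smallest deg-1 vertex = 4, p_2 = 5. Add edge {4,5}. Now deg[4]=0, deg[5]=1.
Step 3: smallest deg-1 vertex = 5, p_3 = 2. Add edge {2,5}. Now deg[5]=0, deg[2]=1.
Step 4: smallest deg-1 vertex = 2, p_4 = 7. Add edge {2,7}. Now deg[2]=0, deg[7]=1.
Step 5: smallest deg-1 vertex = 7, p_5 = 6. Add edge {6,7}. Now deg[7]=0, deg[6]=1.
Step 6: smallest deg-1 vertex = 6, p_6 = 3. Add edge {3,6}. Now deg[6]=0, deg[3]=1.
Final: two remaining deg-1 vertices are 3, 8. Add edge {3,8}.

Answer: 1 2
4 5
2 5
2 7
6 7
3 6
3 8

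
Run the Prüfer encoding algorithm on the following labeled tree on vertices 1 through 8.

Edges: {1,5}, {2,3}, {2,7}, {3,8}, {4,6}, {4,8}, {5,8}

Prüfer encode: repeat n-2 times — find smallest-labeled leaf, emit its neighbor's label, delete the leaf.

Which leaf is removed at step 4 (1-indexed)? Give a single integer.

Step 1: current leaves = {1,6,7}. Remove leaf 1 (neighbor: 5).
Step 2: current leaves = {5,6,7}. Remove leaf 5 (neighbor: 8).
Step 3: current leaves = {6,7}. Remove leaf 6 (neighbor: 4).
Step 4: current leaves = {4,7}. Remove leaf 4 (neighbor: 8).

Answer: 4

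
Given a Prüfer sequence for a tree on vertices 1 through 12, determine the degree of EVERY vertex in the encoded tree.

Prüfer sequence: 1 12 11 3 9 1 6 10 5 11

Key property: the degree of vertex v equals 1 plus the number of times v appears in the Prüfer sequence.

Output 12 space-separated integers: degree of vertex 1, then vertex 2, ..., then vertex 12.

Answer: 3 1 2 1 2 2 1 1 2 2 3 2

Derivation:
p_1 = 1: count[1] becomes 1
p_2 = 12: count[12] becomes 1
p_3 = 11: count[11] becomes 1
p_4 = 3: count[3] becomes 1
p_5 = 9: count[9] becomes 1
p_6 = 1: count[1] becomes 2
p_7 = 6: count[6] becomes 1
p_8 = 10: count[10] becomes 1
p_9 = 5: count[5] becomes 1
p_10 = 11: count[11] becomes 2
Degrees (1 + count): deg[1]=1+2=3, deg[2]=1+0=1, deg[3]=1+1=2, deg[4]=1+0=1, deg[5]=1+1=2, deg[6]=1+1=2, deg[7]=1+0=1, deg[8]=1+0=1, deg[9]=1+1=2, deg[10]=1+1=2, deg[11]=1+2=3, deg[12]=1+1=2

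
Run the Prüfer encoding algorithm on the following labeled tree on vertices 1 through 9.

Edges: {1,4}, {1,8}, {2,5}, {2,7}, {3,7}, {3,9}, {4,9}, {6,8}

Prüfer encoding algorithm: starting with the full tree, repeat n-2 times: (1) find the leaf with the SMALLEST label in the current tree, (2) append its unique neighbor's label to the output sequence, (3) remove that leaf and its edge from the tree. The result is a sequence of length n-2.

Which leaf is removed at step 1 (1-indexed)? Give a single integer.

Answer: 5

Derivation:
Step 1: current leaves = {5,6}. Remove leaf 5 (neighbor: 2).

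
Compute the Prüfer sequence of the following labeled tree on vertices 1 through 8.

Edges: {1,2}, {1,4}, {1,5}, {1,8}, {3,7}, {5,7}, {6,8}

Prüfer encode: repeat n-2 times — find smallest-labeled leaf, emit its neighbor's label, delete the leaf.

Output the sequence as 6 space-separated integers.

Step 1: leaves = {2,3,4,6}. Remove smallest leaf 2, emit neighbor 1.
Step 2: leaves = {3,4,6}. Remove smallest leaf 3, emit neighbor 7.
Step 3: leaves = {4,6,7}. Remove smallest leaf 4, emit neighbor 1.
Step 4: leaves = {6,7}. Remove smallest leaf 6, emit neighbor 8.
Step 5: leaves = {7,8}. Remove smallest leaf 7, emit neighbor 5.
Step 6: leaves = {5,8}. Remove smallest leaf 5, emit neighbor 1.
Done: 2 vertices remain (1, 8). Sequence = [1 7 1 8 5 1]

Answer: 1 7 1 8 5 1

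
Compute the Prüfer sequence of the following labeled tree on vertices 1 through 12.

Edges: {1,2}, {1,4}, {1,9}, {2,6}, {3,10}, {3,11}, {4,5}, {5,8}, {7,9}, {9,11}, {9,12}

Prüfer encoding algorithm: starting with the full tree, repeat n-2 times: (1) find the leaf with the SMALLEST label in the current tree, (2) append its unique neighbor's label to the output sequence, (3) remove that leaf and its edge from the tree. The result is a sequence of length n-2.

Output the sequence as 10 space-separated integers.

Step 1: leaves = {6,7,8,10,12}. Remove smallest leaf 6, emit neighbor 2.
Step 2: leaves = {2,7,8,10,12}. Remove smallest leaf 2, emit neighbor 1.
Step 3: leaves = {7,8,10,12}. Remove smallest leaf 7, emit neighbor 9.
Step 4: leaves = {8,10,12}. Remove smallest leaf 8, emit neighbor 5.
Step 5: leaves = {5,10,12}. Remove smallest leaf 5, emit neighbor 4.
Step 6: leaves = {4,10,12}. Remove smallest leaf 4, emit neighbor 1.
Step 7: leaves = {1,10,12}. Remove smallest leaf 1, emit neighbor 9.
Step 8: leaves = {10,12}. Remove smallest leaf 10, emit neighbor 3.
Step 9: leaves = {3,12}. Remove smallest leaf 3, emit neighbor 11.
Step 10: leaves = {11,12}. Remove smallest leaf 11, emit neighbor 9.
Done: 2 vertices remain (9, 12). Sequence = [2 1 9 5 4 1 9 3 11 9]

Answer: 2 1 9 5 4 1 9 3 11 9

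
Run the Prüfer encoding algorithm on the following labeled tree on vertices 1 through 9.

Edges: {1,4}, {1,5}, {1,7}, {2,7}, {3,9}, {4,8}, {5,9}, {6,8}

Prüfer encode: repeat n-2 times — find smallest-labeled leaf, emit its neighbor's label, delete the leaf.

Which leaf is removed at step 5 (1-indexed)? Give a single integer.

Answer: 8

Derivation:
Step 1: current leaves = {2,3,6}. Remove leaf 2 (neighbor: 7).
Step 2: current leaves = {3,6,7}. Remove leaf 3 (neighbor: 9).
Step 3: current leaves = {6,7,9}. Remove leaf 6 (neighbor: 8).
Step 4: current leaves = {7,8,9}. Remove leaf 7 (neighbor: 1).
Step 5: current leaves = {8,9}. Remove leaf 8 (neighbor: 4).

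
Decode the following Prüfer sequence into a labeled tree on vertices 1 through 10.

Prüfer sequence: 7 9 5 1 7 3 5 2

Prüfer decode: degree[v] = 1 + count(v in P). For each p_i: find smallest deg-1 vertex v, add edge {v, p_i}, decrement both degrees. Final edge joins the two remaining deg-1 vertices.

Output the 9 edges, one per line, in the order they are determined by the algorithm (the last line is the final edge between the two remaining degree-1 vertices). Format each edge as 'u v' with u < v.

Answer: 4 7
6 9
5 8
1 9
1 7
3 7
3 5
2 5
2 10

Derivation:
Initial degrees: {1:2, 2:2, 3:2, 4:1, 5:3, 6:1, 7:3, 8:1, 9:2, 10:1}
Step 1: smallest deg-1 vertex = 4, p_1 = 7. Add edge {4,7}. Now deg[4]=0, deg[7]=2.
Step 2: smallest deg-1 vertex = 6, p_2 = 9. Add edge {6,9}. Now deg[6]=0, deg[9]=1.
Step 3: smallest deg-1 vertex = 8, p_3 = 5. Add edge {5,8}. Now deg[8]=0, deg[5]=2.
Step 4: smallest deg-1 vertex = 9, p_4 = 1. Add edge {1,9}. Now deg[9]=0, deg[1]=1.
Step 5: smallest deg-1 vertex = 1, p_5 = 7. Add edge {1,7}. Now deg[1]=0, deg[7]=1.
Step 6: smallest deg-1 vertex = 7, p_6 = 3. Add edge {3,7}. Now deg[7]=0, deg[3]=1.
Step 7: smallest deg-1 vertex = 3, p_7 = 5. Add edge {3,5}. Now deg[3]=0, deg[5]=1.
Step 8: smallest deg-1 vertex = 5, p_8 = 2. Add edge {2,5}. Now deg[5]=0, deg[2]=1.
Final: two remaining deg-1 vertices are 2, 10. Add edge {2,10}.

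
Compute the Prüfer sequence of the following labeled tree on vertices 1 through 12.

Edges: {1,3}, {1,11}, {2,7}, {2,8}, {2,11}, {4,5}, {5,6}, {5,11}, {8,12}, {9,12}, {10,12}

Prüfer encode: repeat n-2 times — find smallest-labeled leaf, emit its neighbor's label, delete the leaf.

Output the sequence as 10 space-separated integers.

Answer: 1 11 5 5 11 2 12 12 2 8

Derivation:
Step 1: leaves = {3,4,6,7,9,10}. Remove smallest leaf 3, emit neighbor 1.
Step 2: leaves = {1,4,6,7,9,10}. Remove smallest leaf 1, emit neighbor 11.
Step 3: leaves = {4,6,7,9,10}. Remove smallest leaf 4, emit neighbor 5.
Step 4: leaves = {6,7,9,10}. Remove smallest leaf 6, emit neighbor 5.
Step 5: leaves = {5,7,9,10}. Remove smallest leaf 5, emit neighbor 11.
Step 6: leaves = {7,9,10,11}. Remove smallest leaf 7, emit neighbor 2.
Step 7: leaves = {9,10,11}. Remove smallest leaf 9, emit neighbor 12.
Step 8: leaves = {10,11}. Remove smallest leaf 10, emit neighbor 12.
Step 9: leaves = {11,12}. Remove smallest leaf 11, emit neighbor 2.
Step 10: leaves = {2,12}. Remove smallest leaf 2, emit neighbor 8.
Done: 2 vertices remain (8, 12). Sequence = [1 11 5 5 11 2 12 12 2 8]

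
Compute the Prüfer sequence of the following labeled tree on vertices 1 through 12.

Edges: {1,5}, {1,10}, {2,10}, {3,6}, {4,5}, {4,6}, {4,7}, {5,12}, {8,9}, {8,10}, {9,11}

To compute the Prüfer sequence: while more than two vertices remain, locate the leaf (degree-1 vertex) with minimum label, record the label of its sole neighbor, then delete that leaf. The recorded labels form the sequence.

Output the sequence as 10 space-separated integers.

Answer: 10 6 4 4 5 9 8 10 1 5

Derivation:
Step 1: leaves = {2,3,7,11,12}. Remove smallest leaf 2, emit neighbor 10.
Step 2: leaves = {3,7,11,12}. Remove smallest leaf 3, emit neighbor 6.
Step 3: leaves = {6,7,11,12}. Remove smallest leaf 6, emit neighbor 4.
Step 4: leaves = {7,11,12}. Remove smallest leaf 7, emit neighbor 4.
Step 5: leaves = {4,11,12}. Remove smallest leaf 4, emit neighbor 5.
Step 6: leaves = {11,12}. Remove smallest leaf 11, emit neighbor 9.
Step 7: leaves = {9,12}. Remove smallest leaf 9, emit neighbor 8.
Step 8: leaves = {8,12}. Remove smallest leaf 8, emit neighbor 10.
Step 9: leaves = {10,12}. Remove smallest leaf 10, emit neighbor 1.
Step 10: leaves = {1,12}. Remove smallest leaf 1, emit neighbor 5.
Done: 2 vertices remain (5, 12). Sequence = [10 6 4 4 5 9 8 10 1 5]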